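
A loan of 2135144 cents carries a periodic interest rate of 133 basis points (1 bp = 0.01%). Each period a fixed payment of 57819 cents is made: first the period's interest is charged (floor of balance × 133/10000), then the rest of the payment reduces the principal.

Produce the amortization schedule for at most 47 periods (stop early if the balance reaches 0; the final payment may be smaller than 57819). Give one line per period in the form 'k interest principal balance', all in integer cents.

1. interest=⌊2135144·133/10000⌋=28397; principal=57819-28397=29422; balance=2135144-29422=2105722
2. interest=⌊2105722·133/10000⌋=28006; principal=57819-28006=29813; balance=2105722-29813=2075909
3. interest=⌊2075909·133/10000⌋=27609; principal=57819-27609=30210; balance=2075909-30210=2045699
4. interest=⌊2045699·133/10000⌋=27207; principal=57819-27207=30612; balance=2045699-30612=2015087
5. interest=⌊2015087·133/10000⌋=26800; principal=57819-26800=31019; balance=2015087-31019=1984068
6. interest=⌊1984068·133/10000⌋=26388; principal=57819-26388=31431; balance=1984068-31431=1952637
7. interest=⌊1952637·133/10000⌋=25970; principal=57819-25970=31849; balance=1952637-31849=1920788
8. interest=⌊1920788·133/10000⌋=25546; principal=57819-25546=32273; balance=1920788-32273=1888515
9. interest=⌊1888515·133/10000⌋=25117; principal=57819-25117=32702; balance=1888515-32702=1855813
10. interest=⌊1855813·133/10000⌋=24682; principal=57819-24682=33137; balance=1855813-33137=1822676
11. interest=⌊1822676·133/10000⌋=24241; principal=57819-24241=33578; balance=1822676-33578=1789098
12. interest=⌊1789098·133/10000⌋=23795; principal=57819-23795=34024; balance=1789098-34024=1755074
13. interest=⌊1755074·133/10000⌋=23342; principal=57819-23342=34477; balance=1755074-34477=1720597
14. interest=⌊1720597·133/10000⌋=22883; principal=57819-22883=34936; balance=1720597-34936=1685661
15. interest=⌊1685661·133/10000⌋=22419; principal=57819-22419=35400; balance=1685661-35400=1650261
16. interest=⌊1650261·133/10000⌋=21948; principal=57819-21948=35871; balance=1650261-35871=1614390
17. interest=⌊1614390·133/10000⌋=21471; principal=57819-21471=36348; balance=1614390-36348=1578042
18. interest=⌊1578042·133/10000⌋=20987; principal=57819-20987=36832; balance=1578042-36832=1541210
19. interest=⌊1541210·133/10000⌋=20498; principal=57819-20498=37321; balance=1541210-37321=1503889
20. interest=⌊1503889·133/10000⌋=20001; principal=57819-20001=37818; balance=1503889-37818=1466071
21. interest=⌊1466071·133/10000⌋=19498; principal=57819-19498=38321; balance=1466071-38321=1427750
22. interest=⌊1427750·133/10000⌋=18989; principal=57819-18989=38830; balance=1427750-38830=1388920
23. interest=⌊1388920·133/10000⌋=18472; principal=57819-18472=39347; balance=1388920-39347=1349573
24. interest=⌊1349573·133/10000⌋=17949; principal=57819-17949=39870; balance=1349573-39870=1309703
25. interest=⌊1309703·133/10000⌋=17419; principal=57819-17419=40400; balance=1309703-40400=1269303
26. interest=⌊1269303·133/10000⌋=16881; principal=57819-16881=40938; balance=1269303-40938=1228365
27. interest=⌊1228365·133/10000⌋=16337; principal=57819-16337=41482; balance=1228365-41482=1186883
28. interest=⌊1186883·133/10000⌋=15785; principal=57819-15785=42034; balance=1186883-42034=1144849
29. interest=⌊1144849·133/10000⌋=15226; principal=57819-15226=42593; balance=1144849-42593=1102256
30. interest=⌊1102256·133/10000⌋=14660; principal=57819-14660=43159; balance=1102256-43159=1059097
31. interest=⌊1059097·133/10000⌋=14085; principal=57819-14085=43734; balance=1059097-43734=1015363
32. interest=⌊1015363·133/10000⌋=13504; principal=57819-13504=44315; balance=1015363-44315=971048
33. interest=⌊971048·133/10000⌋=12914; principal=57819-12914=44905; balance=971048-44905=926143
34. interest=⌊926143·133/10000⌋=12317; principal=57819-12317=45502; balance=926143-45502=880641
35. interest=⌊880641·133/10000⌋=11712; principal=57819-11712=46107; balance=880641-46107=834534
36. interest=⌊834534·133/10000⌋=11099; principal=57819-11099=46720; balance=834534-46720=787814
37. interest=⌊787814·133/10000⌋=10477; principal=57819-10477=47342; balance=787814-47342=740472
38. interest=⌊740472·133/10000⌋=9848; principal=57819-9848=47971; balance=740472-47971=692501
39. interest=⌊692501·133/10000⌋=9210; principal=57819-9210=48609; balance=692501-48609=643892
40. interest=⌊643892·133/10000⌋=8563; principal=57819-8563=49256; balance=643892-49256=594636
41. interest=⌊594636·133/10000⌋=7908; principal=57819-7908=49911; balance=594636-49911=544725
42. interest=⌊544725·133/10000⌋=7244; principal=57819-7244=50575; balance=544725-50575=494150
43. interest=⌊494150·133/10000⌋=6572; principal=57819-6572=51247; balance=494150-51247=442903
44. interest=⌊442903·133/10000⌋=5890; principal=57819-5890=51929; balance=442903-51929=390974
45. interest=⌊390974·133/10000⌋=5199; principal=57819-5199=52620; balance=390974-52620=338354
46. interest=⌊338354·133/10000⌋=4500; principal=57819-4500=53319; balance=338354-53319=285035
47. interest=⌊285035·133/10000⌋=3790; principal=57819-3790=54029; balance=285035-54029=231006

1 28397 29422 2105722
2 28006 29813 2075909
3 27609 30210 2045699
4 27207 30612 2015087
5 26800 31019 1984068
6 26388 31431 1952637
7 25970 31849 1920788
8 25546 32273 1888515
9 25117 32702 1855813
10 24682 33137 1822676
11 24241 33578 1789098
12 23795 34024 1755074
13 23342 34477 1720597
14 22883 34936 1685661
15 22419 35400 1650261
16 21948 35871 1614390
17 21471 36348 1578042
18 20987 36832 1541210
19 20498 37321 1503889
20 20001 37818 1466071
21 19498 38321 1427750
22 18989 38830 1388920
23 18472 39347 1349573
24 17949 39870 1309703
25 17419 40400 1269303
26 16881 40938 1228365
27 16337 41482 1186883
28 15785 42034 1144849
29 15226 42593 1102256
30 14660 43159 1059097
31 14085 43734 1015363
32 13504 44315 971048
33 12914 44905 926143
34 12317 45502 880641
35 11712 46107 834534
36 11099 46720 787814
37 10477 47342 740472
38 9848 47971 692501
39 9210 48609 643892
40 8563 49256 594636
41 7908 49911 544725
42 7244 50575 494150
43 6572 51247 442903
44 5890 51929 390974
45 5199 52620 338354
46 4500 53319 285035
47 3790 54029 231006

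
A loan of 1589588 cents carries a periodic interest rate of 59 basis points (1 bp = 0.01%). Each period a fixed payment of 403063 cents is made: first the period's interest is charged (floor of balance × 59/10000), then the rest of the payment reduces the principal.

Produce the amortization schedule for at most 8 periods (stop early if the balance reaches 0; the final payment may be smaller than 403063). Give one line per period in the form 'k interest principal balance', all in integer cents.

1. interest=⌊1589588·59/10000⌋=9378; principal=403063-9378=393685; balance=1589588-393685=1195903
2. interest=⌊1195903·59/10000⌋=7055; principal=403063-7055=396008; balance=1195903-396008=799895
3. interest=⌊799895·59/10000⌋=4719; principal=403063-4719=398344; balance=799895-398344=401551
4. interest=⌊401551·59/10000⌋=2369; principal=403063-2369=400694; balance=401551-400694=857
5. interest=⌊857·59/10000⌋=5; principal=min(403063-5,857)=857; balance=857-857=0

1 9378 393685 1195903
2 7055 396008 799895
3 4719 398344 401551
4 2369 400694 857
5 5 857 0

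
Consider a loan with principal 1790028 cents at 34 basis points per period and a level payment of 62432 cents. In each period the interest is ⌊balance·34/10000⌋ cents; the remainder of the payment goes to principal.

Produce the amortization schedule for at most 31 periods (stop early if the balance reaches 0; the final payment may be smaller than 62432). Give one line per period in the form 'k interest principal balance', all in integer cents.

1 6086 56346 1733682
2 5894 56538 1677144
3 5702 56730 1620414
4 5509 56923 1563491
5 5315 57117 1506374
6 5121 57311 1449063
7 4926 57506 1391557
8 4731 57701 1333856
9 4535 57897 1275959
10 4338 58094 1217865
11 4140 58292 1159573
12 3942 58490 1101083
13 3743 58689 1042394
14 3544 58888 983506
15 3343 59089 924417
16 3143 59289 865128
17 2941 59491 805637
18 2739 59693 745944
19 2536 59896 686048
20 2332 60100 625948
21 2128 60304 565644
22 1923 60509 505135
23 1717 60715 444420
24 1511 60921 383499
25 1303 61129 322370
26 1096 61336 261034
27 887 61545 199489
28 678 61754 137735
29 468 61964 75771
30 257 62175 13596
31 46 13596 0

1. interest=⌊1790028·34/10000⌋=6086; principal=62432-6086=56346; balance=1790028-56346=1733682
2. interest=⌊1733682·34/10000⌋=5894; principal=62432-5894=56538; balance=1733682-56538=1677144
3. interest=⌊1677144·34/10000⌋=5702; principal=62432-5702=56730; balance=1677144-56730=1620414
4. interest=⌊1620414·34/10000⌋=5509; principal=62432-5509=56923; balance=1620414-56923=1563491
5. interest=⌊1563491·34/10000⌋=5315; principal=62432-5315=57117; balance=1563491-57117=1506374
6. interest=⌊1506374·34/10000⌋=5121; principal=62432-5121=57311; balance=1506374-57311=1449063
7. interest=⌊1449063·34/10000⌋=4926; principal=62432-4926=57506; balance=1449063-57506=1391557
8. interest=⌊1391557·34/10000⌋=4731; principal=62432-4731=57701; balance=1391557-57701=1333856
9. interest=⌊1333856·34/10000⌋=4535; principal=62432-4535=57897; balance=1333856-57897=1275959
10. interest=⌊1275959·34/10000⌋=4338; principal=62432-4338=58094; balance=1275959-58094=1217865
11. interest=⌊1217865·34/10000⌋=4140; principal=62432-4140=58292; balance=1217865-58292=1159573
12. interest=⌊1159573·34/10000⌋=3942; principal=62432-3942=58490; balance=1159573-58490=1101083
13. interest=⌊1101083·34/10000⌋=3743; principal=62432-3743=58689; balance=1101083-58689=1042394
14. interest=⌊1042394·34/10000⌋=3544; principal=62432-3544=58888; balance=1042394-58888=983506
15. interest=⌊983506·34/10000⌋=3343; principal=62432-3343=59089; balance=983506-59089=924417
16. interest=⌊924417·34/10000⌋=3143; principal=62432-3143=59289; balance=924417-59289=865128
17. interest=⌊865128·34/10000⌋=2941; principal=62432-2941=59491; balance=865128-59491=805637
18. interest=⌊805637·34/10000⌋=2739; principal=62432-2739=59693; balance=805637-59693=745944
19. interest=⌊745944·34/10000⌋=2536; principal=62432-2536=59896; balance=745944-59896=686048
20. interest=⌊686048·34/10000⌋=2332; principal=62432-2332=60100; balance=686048-60100=625948
21. interest=⌊625948·34/10000⌋=2128; principal=62432-2128=60304; balance=625948-60304=565644
22. interest=⌊565644·34/10000⌋=1923; principal=62432-1923=60509; balance=565644-60509=505135
23. interest=⌊505135·34/10000⌋=1717; principal=62432-1717=60715; balance=505135-60715=444420
24. interest=⌊444420·34/10000⌋=1511; principal=62432-1511=60921; balance=444420-60921=383499
25. interest=⌊383499·34/10000⌋=1303; principal=62432-1303=61129; balance=383499-61129=322370
26. interest=⌊322370·34/10000⌋=1096; principal=62432-1096=61336; balance=322370-61336=261034
27. interest=⌊261034·34/10000⌋=887; principal=62432-887=61545; balance=261034-61545=199489
28. interest=⌊199489·34/10000⌋=678; principal=62432-678=61754; balance=199489-61754=137735
29. interest=⌊137735·34/10000⌋=468; principal=62432-468=61964; balance=137735-61964=75771
30. interest=⌊75771·34/10000⌋=257; principal=62432-257=62175; balance=75771-62175=13596
31. interest=⌊13596·34/10000⌋=46; principal=min(62432-46,13596)=13596; balance=13596-13596=0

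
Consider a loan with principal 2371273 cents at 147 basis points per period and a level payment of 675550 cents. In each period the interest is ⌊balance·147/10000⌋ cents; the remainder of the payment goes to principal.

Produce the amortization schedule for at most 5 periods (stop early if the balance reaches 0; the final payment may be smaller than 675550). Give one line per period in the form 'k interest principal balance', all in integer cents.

1. interest=⌊2371273·147/10000⌋=34857; principal=675550-34857=640693; balance=2371273-640693=1730580
2. interest=⌊1730580·147/10000⌋=25439; principal=675550-25439=650111; balance=1730580-650111=1080469
3. interest=⌊1080469·147/10000⌋=15882; principal=675550-15882=659668; balance=1080469-659668=420801
4. interest=⌊420801·147/10000⌋=6185; principal=min(675550-6185,420801)=420801; balance=420801-420801=0

1 34857 640693 1730580
2 25439 650111 1080469
3 15882 659668 420801
4 6185 420801 0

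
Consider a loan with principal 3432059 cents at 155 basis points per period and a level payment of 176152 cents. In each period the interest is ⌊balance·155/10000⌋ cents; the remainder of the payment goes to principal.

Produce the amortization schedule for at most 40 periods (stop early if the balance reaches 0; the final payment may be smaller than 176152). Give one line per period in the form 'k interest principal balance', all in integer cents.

1 53196 122956 3309103
2 51291 124861 3184242
3 49355 126797 3057445
4 47390 128762 2928683
5 45394 130758 2797925
6 43367 132785 2665140
7 41309 134843 2530297
8 39219 136933 2393364
9 37097 139055 2254309
10 34941 141211 2113098
11 32753 143399 1969699
12 30530 145622 1824077
13 28273 147879 1676198
14 25981 150171 1526027
15 23653 152499 1373528
16 21289 154863 1218665
17 18889 157263 1061402
18 16451 159701 901701
19 13976 162176 739525
20 11462 164690 574835
21 8909 167243 407592
22 6317 169835 237757
23 3685 172467 65290
24 1011 65290 0

1. interest=⌊3432059·155/10000⌋=53196; principal=176152-53196=122956; balance=3432059-122956=3309103
2. interest=⌊3309103·155/10000⌋=51291; principal=176152-51291=124861; balance=3309103-124861=3184242
3. interest=⌊3184242·155/10000⌋=49355; principal=176152-49355=126797; balance=3184242-126797=3057445
4. interest=⌊3057445·155/10000⌋=47390; principal=176152-47390=128762; balance=3057445-128762=2928683
5. interest=⌊2928683·155/10000⌋=45394; principal=176152-45394=130758; balance=2928683-130758=2797925
6. interest=⌊2797925·155/10000⌋=43367; principal=176152-43367=132785; balance=2797925-132785=2665140
7. interest=⌊2665140·155/10000⌋=41309; principal=176152-41309=134843; balance=2665140-134843=2530297
8. interest=⌊2530297·155/10000⌋=39219; principal=176152-39219=136933; balance=2530297-136933=2393364
9. interest=⌊2393364·155/10000⌋=37097; principal=176152-37097=139055; balance=2393364-139055=2254309
10. interest=⌊2254309·155/10000⌋=34941; principal=176152-34941=141211; balance=2254309-141211=2113098
11. interest=⌊2113098·155/10000⌋=32753; principal=176152-32753=143399; balance=2113098-143399=1969699
12. interest=⌊1969699·155/10000⌋=30530; principal=176152-30530=145622; balance=1969699-145622=1824077
13. interest=⌊1824077·155/10000⌋=28273; principal=176152-28273=147879; balance=1824077-147879=1676198
14. interest=⌊1676198·155/10000⌋=25981; principal=176152-25981=150171; balance=1676198-150171=1526027
15. interest=⌊1526027·155/10000⌋=23653; principal=176152-23653=152499; balance=1526027-152499=1373528
16. interest=⌊1373528·155/10000⌋=21289; principal=176152-21289=154863; balance=1373528-154863=1218665
17. interest=⌊1218665·155/10000⌋=18889; principal=176152-18889=157263; balance=1218665-157263=1061402
18. interest=⌊1061402·155/10000⌋=16451; principal=176152-16451=159701; balance=1061402-159701=901701
19. interest=⌊901701·155/10000⌋=13976; principal=176152-13976=162176; balance=901701-162176=739525
20. interest=⌊739525·155/10000⌋=11462; principal=176152-11462=164690; balance=739525-164690=574835
21. interest=⌊574835·155/10000⌋=8909; principal=176152-8909=167243; balance=574835-167243=407592
22. interest=⌊407592·155/10000⌋=6317; principal=176152-6317=169835; balance=407592-169835=237757
23. interest=⌊237757·155/10000⌋=3685; principal=176152-3685=172467; balance=237757-172467=65290
24. interest=⌊65290·155/10000⌋=1011; principal=min(176152-1011,65290)=65290; balance=65290-65290=0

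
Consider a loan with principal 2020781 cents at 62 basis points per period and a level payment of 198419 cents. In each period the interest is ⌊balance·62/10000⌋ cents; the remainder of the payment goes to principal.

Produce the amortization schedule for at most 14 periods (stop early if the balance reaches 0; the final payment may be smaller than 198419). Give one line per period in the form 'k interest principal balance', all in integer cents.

1 12528 185891 1834890
2 11376 187043 1647847
3 10216 188203 1459644
4 9049 189370 1270274
5 7875 190544 1079730
6 6694 191725 888005
7 5505 192914 695091
8 4309 194110 500981
9 3106 195313 305668
10 1895 196524 109144
11 676 109144 0

1. interest=⌊2020781·62/10000⌋=12528; principal=198419-12528=185891; balance=2020781-185891=1834890
2. interest=⌊1834890·62/10000⌋=11376; principal=198419-11376=187043; balance=1834890-187043=1647847
3. interest=⌊1647847·62/10000⌋=10216; principal=198419-10216=188203; balance=1647847-188203=1459644
4. interest=⌊1459644·62/10000⌋=9049; principal=198419-9049=189370; balance=1459644-189370=1270274
5. interest=⌊1270274·62/10000⌋=7875; principal=198419-7875=190544; balance=1270274-190544=1079730
6. interest=⌊1079730·62/10000⌋=6694; principal=198419-6694=191725; balance=1079730-191725=888005
7. interest=⌊888005·62/10000⌋=5505; principal=198419-5505=192914; balance=888005-192914=695091
8. interest=⌊695091·62/10000⌋=4309; principal=198419-4309=194110; balance=695091-194110=500981
9. interest=⌊500981·62/10000⌋=3106; principal=198419-3106=195313; balance=500981-195313=305668
10. interest=⌊305668·62/10000⌋=1895; principal=198419-1895=196524; balance=305668-196524=109144
11. interest=⌊109144·62/10000⌋=676; principal=min(198419-676,109144)=109144; balance=109144-109144=0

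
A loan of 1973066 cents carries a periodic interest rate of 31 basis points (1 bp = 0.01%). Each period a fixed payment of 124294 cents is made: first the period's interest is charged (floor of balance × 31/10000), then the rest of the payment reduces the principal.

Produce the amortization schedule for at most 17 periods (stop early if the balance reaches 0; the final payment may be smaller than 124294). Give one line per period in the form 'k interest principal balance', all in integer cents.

1. interest=⌊1973066·31/10000⌋=6116; principal=124294-6116=118178; balance=1973066-118178=1854888
2. interest=⌊1854888·31/10000⌋=5750; principal=124294-5750=118544; balance=1854888-118544=1736344
3. interest=⌊1736344·31/10000⌋=5382; principal=124294-5382=118912; balance=1736344-118912=1617432
4. interest=⌊1617432·31/10000⌋=5014; principal=124294-5014=119280; balance=1617432-119280=1498152
5. interest=⌊1498152·31/10000⌋=4644; principal=124294-4644=119650; balance=1498152-119650=1378502
6. interest=⌊1378502·31/10000⌋=4273; principal=124294-4273=120021; balance=1378502-120021=1258481
7. interest=⌊1258481·31/10000⌋=3901; principal=124294-3901=120393; balance=1258481-120393=1138088
8. interest=⌊1138088·31/10000⌋=3528; principal=124294-3528=120766; balance=1138088-120766=1017322
9. interest=⌊1017322·31/10000⌋=3153; principal=124294-3153=121141; balance=1017322-121141=896181
10. interest=⌊896181·31/10000⌋=2778; principal=124294-2778=121516; balance=896181-121516=774665
11. interest=⌊774665·31/10000⌋=2401; principal=124294-2401=121893; balance=774665-121893=652772
12. interest=⌊652772·31/10000⌋=2023; principal=124294-2023=122271; balance=652772-122271=530501
13. interest=⌊530501·31/10000⌋=1644; principal=124294-1644=122650; balance=530501-122650=407851
14. interest=⌊407851·31/10000⌋=1264; principal=124294-1264=123030; balance=407851-123030=284821
15. interest=⌊284821·31/10000⌋=882; principal=124294-882=123412; balance=284821-123412=161409
16. interest=⌊161409·31/10000⌋=500; principal=124294-500=123794; balance=161409-123794=37615
17. interest=⌊37615·31/10000⌋=116; principal=min(124294-116,37615)=37615; balance=37615-37615=0

1 6116 118178 1854888
2 5750 118544 1736344
3 5382 118912 1617432
4 5014 119280 1498152
5 4644 119650 1378502
6 4273 120021 1258481
7 3901 120393 1138088
8 3528 120766 1017322
9 3153 121141 896181
10 2778 121516 774665
11 2401 121893 652772
12 2023 122271 530501
13 1644 122650 407851
14 1264 123030 284821
15 882 123412 161409
16 500 123794 37615
17 116 37615 0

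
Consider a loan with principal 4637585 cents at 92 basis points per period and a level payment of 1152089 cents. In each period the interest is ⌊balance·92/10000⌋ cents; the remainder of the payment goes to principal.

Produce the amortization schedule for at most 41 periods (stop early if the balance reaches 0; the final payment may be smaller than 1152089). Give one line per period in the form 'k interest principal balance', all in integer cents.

1 42665 1109424 3528161
2 32459 1119630 2408531
3 22158 1129931 1278600
4 11763 1140326 138274
5 1272 138274 0

1. interest=⌊4637585·92/10000⌋=42665; principal=1152089-42665=1109424; balance=4637585-1109424=3528161
2. interest=⌊3528161·92/10000⌋=32459; principal=1152089-32459=1119630; balance=3528161-1119630=2408531
3. interest=⌊2408531·92/10000⌋=22158; principal=1152089-22158=1129931; balance=2408531-1129931=1278600
4. interest=⌊1278600·92/10000⌋=11763; principal=1152089-11763=1140326; balance=1278600-1140326=138274
5. interest=⌊138274·92/10000⌋=1272; principal=min(1152089-1272,138274)=138274; balance=138274-138274=0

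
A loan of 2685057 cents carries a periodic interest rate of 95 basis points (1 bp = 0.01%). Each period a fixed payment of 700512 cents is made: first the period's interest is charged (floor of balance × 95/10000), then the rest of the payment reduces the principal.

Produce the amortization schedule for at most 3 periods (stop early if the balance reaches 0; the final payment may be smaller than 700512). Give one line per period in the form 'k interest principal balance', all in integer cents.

1 25508 675004 2010053
2 19095 681417 1328636
3 12622 687890 640746

1. interest=⌊2685057·95/10000⌋=25508; principal=700512-25508=675004; balance=2685057-675004=2010053
2. interest=⌊2010053·95/10000⌋=19095; principal=700512-19095=681417; balance=2010053-681417=1328636
3. interest=⌊1328636·95/10000⌋=12622; principal=700512-12622=687890; balance=1328636-687890=640746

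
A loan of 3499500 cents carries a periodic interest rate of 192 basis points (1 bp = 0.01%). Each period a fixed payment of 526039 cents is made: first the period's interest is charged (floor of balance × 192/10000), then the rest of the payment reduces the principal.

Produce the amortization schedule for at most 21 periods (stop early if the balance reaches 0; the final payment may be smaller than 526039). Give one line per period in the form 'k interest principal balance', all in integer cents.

1 67190 458849 3040651
2 58380 467659 2572992
3 49401 476638 2096354
4 40249 485790 1610564
5 30922 495117 1115447
6 21416 504623 610824
7 11727 514312 96512
8 1853 96512 0

1. interest=⌊3499500·192/10000⌋=67190; principal=526039-67190=458849; balance=3499500-458849=3040651
2. interest=⌊3040651·192/10000⌋=58380; principal=526039-58380=467659; balance=3040651-467659=2572992
3. interest=⌊2572992·192/10000⌋=49401; principal=526039-49401=476638; balance=2572992-476638=2096354
4. interest=⌊2096354·192/10000⌋=40249; principal=526039-40249=485790; balance=2096354-485790=1610564
5. interest=⌊1610564·192/10000⌋=30922; principal=526039-30922=495117; balance=1610564-495117=1115447
6. interest=⌊1115447·192/10000⌋=21416; principal=526039-21416=504623; balance=1115447-504623=610824
7. interest=⌊610824·192/10000⌋=11727; principal=526039-11727=514312; balance=610824-514312=96512
8. interest=⌊96512·192/10000⌋=1853; principal=min(526039-1853,96512)=96512; balance=96512-96512=0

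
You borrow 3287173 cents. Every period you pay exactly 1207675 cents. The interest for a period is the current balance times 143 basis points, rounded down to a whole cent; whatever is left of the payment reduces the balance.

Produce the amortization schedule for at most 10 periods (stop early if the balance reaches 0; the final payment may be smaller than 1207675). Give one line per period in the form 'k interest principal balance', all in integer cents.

1 47006 1160669 2126504
2 30409 1177266 949238
3 13574 949238 0

1. interest=⌊3287173·143/10000⌋=47006; principal=1207675-47006=1160669; balance=3287173-1160669=2126504
2. interest=⌊2126504·143/10000⌋=30409; principal=1207675-30409=1177266; balance=2126504-1177266=949238
3. interest=⌊949238·143/10000⌋=13574; principal=min(1207675-13574,949238)=949238; balance=949238-949238=0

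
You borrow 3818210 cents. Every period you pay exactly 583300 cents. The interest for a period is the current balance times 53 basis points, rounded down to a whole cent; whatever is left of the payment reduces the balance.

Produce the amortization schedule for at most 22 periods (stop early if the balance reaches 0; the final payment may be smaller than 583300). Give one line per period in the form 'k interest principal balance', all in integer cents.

1. interest=⌊3818210·53/10000⌋=20236; principal=583300-20236=563064; balance=3818210-563064=3255146
2. interest=⌊3255146·53/10000⌋=17252; principal=583300-17252=566048; balance=3255146-566048=2689098
3. interest=⌊2689098·53/10000⌋=14252; principal=583300-14252=569048; balance=2689098-569048=2120050
4. interest=⌊2120050·53/10000⌋=11236; principal=583300-11236=572064; balance=2120050-572064=1547986
5. interest=⌊1547986·53/10000⌋=8204; principal=583300-8204=575096; balance=1547986-575096=972890
6. interest=⌊972890·53/10000⌋=5156; principal=583300-5156=578144; balance=972890-578144=394746
7. interest=⌊394746·53/10000⌋=2092; principal=min(583300-2092,394746)=394746; balance=394746-394746=0

1 20236 563064 3255146
2 17252 566048 2689098
3 14252 569048 2120050
4 11236 572064 1547986
5 8204 575096 972890
6 5156 578144 394746
7 2092 394746 0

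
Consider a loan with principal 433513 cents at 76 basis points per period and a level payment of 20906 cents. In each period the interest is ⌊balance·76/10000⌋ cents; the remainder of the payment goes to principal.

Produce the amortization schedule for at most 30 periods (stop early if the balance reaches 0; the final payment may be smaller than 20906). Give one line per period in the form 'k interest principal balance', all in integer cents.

1. interest=⌊433513·76/10000⌋=3294; principal=20906-3294=17612; balance=433513-17612=415901
2. interest=⌊415901·76/10000⌋=3160; principal=20906-3160=17746; balance=415901-17746=398155
3. interest=⌊398155·76/10000⌋=3025; principal=20906-3025=17881; balance=398155-17881=380274
4. interest=⌊380274·76/10000⌋=2890; principal=20906-2890=18016; balance=380274-18016=362258
5. interest=⌊362258·76/10000⌋=2753; principal=20906-2753=18153; balance=362258-18153=344105
6. interest=⌊344105·76/10000⌋=2615; principal=20906-2615=18291; balance=344105-18291=325814
7. interest=⌊325814·76/10000⌋=2476; principal=20906-2476=18430; balance=325814-18430=307384
8. interest=⌊307384·76/10000⌋=2336; principal=20906-2336=18570; balance=307384-18570=288814
9. interest=⌊288814·76/10000⌋=2194; principal=20906-2194=18712; balance=288814-18712=270102
10. interest=⌊270102·76/10000⌋=2052; principal=20906-2052=18854; balance=270102-18854=251248
11. interest=⌊251248·76/10000⌋=1909; principal=20906-1909=18997; balance=251248-18997=232251
12. interest=⌊232251·76/10000⌋=1765; principal=20906-1765=19141; balance=232251-19141=213110
13. interest=⌊213110·76/10000⌋=1619; principal=20906-1619=19287; balance=213110-19287=193823
14. interest=⌊193823·76/10000⌋=1473; principal=20906-1473=19433; balance=193823-19433=174390
15. interest=⌊174390·76/10000⌋=1325; principal=20906-1325=19581; balance=174390-19581=154809
16. interest=⌊154809·76/10000⌋=1176; principal=20906-1176=19730; balance=154809-19730=135079
17. interest=⌊135079·76/10000⌋=1026; principal=20906-1026=19880; balance=135079-19880=115199
18. interest=⌊115199·76/10000⌋=875; principal=20906-875=20031; balance=115199-20031=95168
19. interest=⌊95168·76/10000⌋=723; principal=20906-723=20183; balance=95168-20183=74985
20. interest=⌊74985·76/10000⌋=569; principal=20906-569=20337; balance=74985-20337=54648
21. interest=⌊54648·76/10000⌋=415; principal=20906-415=20491; balance=54648-20491=34157
22. interest=⌊34157·76/10000⌋=259; principal=20906-259=20647; balance=34157-20647=13510
23. interest=⌊13510·76/10000⌋=102; principal=min(20906-102,13510)=13510; balance=13510-13510=0

1 3294 17612 415901
2 3160 17746 398155
3 3025 17881 380274
4 2890 18016 362258
5 2753 18153 344105
6 2615 18291 325814
7 2476 18430 307384
8 2336 18570 288814
9 2194 18712 270102
10 2052 18854 251248
11 1909 18997 232251
12 1765 19141 213110
13 1619 19287 193823
14 1473 19433 174390
15 1325 19581 154809
16 1176 19730 135079
17 1026 19880 115199
18 875 20031 95168
19 723 20183 74985
20 569 20337 54648
21 415 20491 34157
22 259 20647 13510
23 102 13510 0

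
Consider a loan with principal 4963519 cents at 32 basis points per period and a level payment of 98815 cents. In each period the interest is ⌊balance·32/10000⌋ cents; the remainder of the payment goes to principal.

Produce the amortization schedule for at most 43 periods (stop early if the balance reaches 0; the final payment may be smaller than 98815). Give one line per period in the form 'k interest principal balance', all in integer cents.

1. interest=⌊4963519·32/10000⌋=15883; principal=98815-15883=82932; balance=4963519-82932=4880587
2. interest=⌊4880587·32/10000⌋=15617; principal=98815-15617=83198; balance=4880587-83198=4797389
3. interest=⌊4797389·32/10000⌋=15351; principal=98815-15351=83464; balance=4797389-83464=4713925
4. interest=⌊4713925·32/10000⌋=15084; principal=98815-15084=83731; balance=4713925-83731=4630194
5. interest=⌊4630194·32/10000⌋=14816; principal=98815-14816=83999; balance=4630194-83999=4546195
6. interest=⌊4546195·32/10000⌋=14547; principal=98815-14547=84268; balance=4546195-84268=4461927
7. interest=⌊4461927·32/10000⌋=14278; principal=98815-14278=84537; balance=4461927-84537=4377390
8. interest=⌊4377390·32/10000⌋=14007; principal=98815-14007=84808; balance=4377390-84808=4292582
9. interest=⌊4292582·32/10000⌋=13736; principal=98815-13736=85079; balance=4292582-85079=4207503
10. interest=⌊4207503·32/10000⌋=13464; principal=98815-13464=85351; balance=4207503-85351=4122152
11. interest=⌊4122152·32/10000⌋=13190; principal=98815-13190=85625; balance=4122152-85625=4036527
12. interest=⌊4036527·32/10000⌋=12916; principal=98815-12916=85899; balance=4036527-85899=3950628
13. interest=⌊3950628·32/10000⌋=12642; principal=98815-12642=86173; balance=3950628-86173=3864455
14. interest=⌊3864455·32/10000⌋=12366; principal=98815-12366=86449; balance=3864455-86449=3778006
15. interest=⌊3778006·32/10000⌋=12089; principal=98815-12089=86726; balance=3778006-86726=3691280
16. interest=⌊3691280·32/10000⌋=11812; principal=98815-11812=87003; balance=3691280-87003=3604277
17. interest=⌊3604277·32/10000⌋=11533; principal=98815-11533=87282; balance=3604277-87282=3516995
18. interest=⌊3516995·32/10000⌋=11254; principal=98815-11254=87561; balance=3516995-87561=3429434
19. interest=⌊3429434·32/10000⌋=10974; principal=98815-10974=87841; balance=3429434-87841=3341593
20. interest=⌊3341593·32/10000⌋=10693; principal=98815-10693=88122; balance=3341593-88122=3253471
21. interest=⌊3253471·32/10000⌋=10411; principal=98815-10411=88404; balance=3253471-88404=3165067
22. interest=⌊3165067·32/10000⌋=10128; principal=98815-10128=88687; balance=3165067-88687=3076380
23. interest=⌊3076380·32/10000⌋=9844; principal=98815-9844=88971; balance=3076380-88971=2987409
24. interest=⌊2987409·32/10000⌋=9559; principal=98815-9559=89256; balance=2987409-89256=2898153
25. interest=⌊2898153·32/10000⌋=9274; principal=98815-9274=89541; balance=2898153-89541=2808612
26. interest=⌊2808612·32/10000⌋=8987; principal=98815-8987=89828; balance=2808612-89828=2718784
27. interest=⌊2718784·32/10000⌋=8700; principal=98815-8700=90115; balance=2718784-90115=2628669
28. interest=⌊2628669·32/10000⌋=8411; principal=98815-8411=90404; balance=2628669-90404=2538265
29. interest=⌊2538265·32/10000⌋=8122; principal=98815-8122=90693; balance=2538265-90693=2447572
30. interest=⌊2447572·32/10000⌋=7832; principal=98815-7832=90983; balance=2447572-90983=2356589
31. interest=⌊2356589·32/10000⌋=7541; principal=98815-7541=91274; balance=2356589-91274=2265315
32. interest=⌊2265315·32/10000⌋=7249; principal=98815-7249=91566; balance=2265315-91566=2173749
33. interest=⌊2173749·32/10000⌋=6955; principal=98815-6955=91860; balance=2173749-91860=2081889
34. interest=⌊2081889·32/10000⌋=6662; principal=98815-6662=92153; balance=2081889-92153=1989736
35. interest=⌊1989736·32/10000⌋=6367; principal=98815-6367=92448; balance=1989736-92448=1897288
36. interest=⌊1897288·32/10000⌋=6071; principal=98815-6071=92744; balance=1897288-92744=1804544
37. interest=⌊1804544·32/10000⌋=5774; principal=98815-5774=93041; balance=1804544-93041=1711503
38. interest=⌊1711503·32/10000⌋=5476; principal=98815-5476=93339; balance=1711503-93339=1618164
39. interest=⌊1618164·32/10000⌋=5178; principal=98815-5178=93637; balance=1618164-93637=1524527
40. interest=⌊1524527·32/10000⌋=4878; principal=98815-4878=93937; balance=1524527-93937=1430590
41. interest=⌊1430590·32/10000⌋=4577; principal=98815-4577=94238; balance=1430590-94238=1336352
42. interest=⌊1336352·32/10000⌋=4276; principal=98815-4276=94539; balance=1336352-94539=1241813
43. interest=⌊1241813·32/10000⌋=3973; principal=98815-3973=94842; balance=1241813-94842=1146971

1 15883 82932 4880587
2 15617 83198 4797389
3 15351 83464 4713925
4 15084 83731 4630194
5 14816 83999 4546195
6 14547 84268 4461927
7 14278 84537 4377390
8 14007 84808 4292582
9 13736 85079 4207503
10 13464 85351 4122152
11 13190 85625 4036527
12 12916 85899 3950628
13 12642 86173 3864455
14 12366 86449 3778006
15 12089 86726 3691280
16 11812 87003 3604277
17 11533 87282 3516995
18 11254 87561 3429434
19 10974 87841 3341593
20 10693 88122 3253471
21 10411 88404 3165067
22 10128 88687 3076380
23 9844 88971 2987409
24 9559 89256 2898153
25 9274 89541 2808612
26 8987 89828 2718784
27 8700 90115 2628669
28 8411 90404 2538265
29 8122 90693 2447572
30 7832 90983 2356589
31 7541 91274 2265315
32 7249 91566 2173749
33 6955 91860 2081889
34 6662 92153 1989736
35 6367 92448 1897288
36 6071 92744 1804544
37 5774 93041 1711503
38 5476 93339 1618164
39 5178 93637 1524527
40 4878 93937 1430590
41 4577 94238 1336352
42 4276 94539 1241813
43 3973 94842 1146971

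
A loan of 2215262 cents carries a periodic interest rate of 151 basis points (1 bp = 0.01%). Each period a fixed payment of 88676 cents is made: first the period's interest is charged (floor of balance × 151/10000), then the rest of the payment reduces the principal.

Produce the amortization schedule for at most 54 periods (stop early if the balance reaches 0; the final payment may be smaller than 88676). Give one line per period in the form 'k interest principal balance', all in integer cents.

1. interest=⌊2215262·151/10000⌋=33450; principal=88676-33450=55226; balance=2215262-55226=2160036
2. interest=⌊2160036·151/10000⌋=32616; principal=88676-32616=56060; balance=2160036-56060=2103976
3. interest=⌊2103976·151/10000⌋=31770; principal=88676-31770=56906; balance=2103976-56906=2047070
4. interest=⌊2047070·151/10000⌋=30910; principal=88676-30910=57766; balance=2047070-57766=1989304
5. interest=⌊1989304·151/10000⌋=30038; principal=88676-30038=58638; balance=1989304-58638=1930666
6. interest=⌊1930666·151/10000⌋=29153; principal=88676-29153=59523; balance=1930666-59523=1871143
7. interest=⌊1871143·151/10000⌋=28254; principal=88676-28254=60422; balance=1871143-60422=1810721
8. interest=⌊1810721·151/10000⌋=27341; principal=88676-27341=61335; balance=1810721-61335=1749386
9. interest=⌊1749386·151/10000⌋=26415; principal=88676-26415=62261; balance=1749386-62261=1687125
10. interest=⌊1687125·151/10000⌋=25475; principal=88676-25475=63201; balance=1687125-63201=1623924
11. interest=⌊1623924·151/10000⌋=24521; principal=88676-24521=64155; balance=1623924-64155=1559769
12. interest=⌊1559769·151/10000⌋=23552; principal=88676-23552=65124; balance=1559769-65124=1494645
13. interest=⌊1494645·151/10000⌋=22569; principal=88676-22569=66107; balance=1494645-66107=1428538
14. interest=⌊1428538·151/10000⌋=21570; principal=88676-21570=67106; balance=1428538-67106=1361432
15. interest=⌊1361432·151/10000⌋=20557; principal=88676-20557=68119; balance=1361432-68119=1293313
16. interest=⌊1293313·151/10000⌋=19529; principal=88676-19529=69147; balance=1293313-69147=1224166
17. interest=⌊1224166·151/10000⌋=18484; principal=88676-18484=70192; balance=1224166-70192=1153974
18. interest=⌊1153974·151/10000⌋=17425; principal=88676-17425=71251; balance=1153974-71251=1082723
19. interest=⌊1082723·151/10000⌋=16349; principal=88676-16349=72327; balance=1082723-72327=1010396
20. interest=⌊1010396·151/10000⌋=15256; principal=88676-15256=73420; balance=1010396-73420=936976
21. interest=⌊936976·151/10000⌋=14148; principal=88676-14148=74528; balance=936976-74528=862448
22. interest=⌊862448·151/10000⌋=13022; principal=88676-13022=75654; balance=862448-75654=786794
23. interest=⌊786794·151/10000⌋=11880; principal=88676-11880=76796; balance=786794-76796=709998
24. interest=⌊709998·151/10000⌋=10720; principal=88676-10720=77956; balance=709998-77956=632042
25. interest=⌊632042·151/10000⌋=9543; principal=88676-9543=79133; balance=632042-79133=552909
26. interest=⌊552909·151/10000⌋=8348; principal=88676-8348=80328; balance=552909-80328=472581
27. interest=⌊472581·151/10000⌋=7135; principal=88676-7135=81541; balance=472581-81541=391040
28. interest=⌊391040·151/10000⌋=5904; principal=88676-5904=82772; balance=391040-82772=308268
29. interest=⌊308268·151/10000⌋=4654; principal=88676-4654=84022; balance=308268-84022=224246
30. interest=⌊224246·151/10000⌋=3386; principal=88676-3386=85290; balance=224246-85290=138956
31. interest=⌊138956·151/10000⌋=2098; principal=88676-2098=86578; balance=138956-86578=52378
32. interest=⌊52378·151/10000⌋=790; principal=min(88676-790,52378)=52378; balance=52378-52378=0

1 33450 55226 2160036
2 32616 56060 2103976
3 31770 56906 2047070
4 30910 57766 1989304
5 30038 58638 1930666
6 29153 59523 1871143
7 28254 60422 1810721
8 27341 61335 1749386
9 26415 62261 1687125
10 25475 63201 1623924
11 24521 64155 1559769
12 23552 65124 1494645
13 22569 66107 1428538
14 21570 67106 1361432
15 20557 68119 1293313
16 19529 69147 1224166
17 18484 70192 1153974
18 17425 71251 1082723
19 16349 72327 1010396
20 15256 73420 936976
21 14148 74528 862448
22 13022 75654 786794
23 11880 76796 709998
24 10720 77956 632042
25 9543 79133 552909
26 8348 80328 472581
27 7135 81541 391040
28 5904 82772 308268
29 4654 84022 224246
30 3386 85290 138956
31 2098 86578 52378
32 790 52378 0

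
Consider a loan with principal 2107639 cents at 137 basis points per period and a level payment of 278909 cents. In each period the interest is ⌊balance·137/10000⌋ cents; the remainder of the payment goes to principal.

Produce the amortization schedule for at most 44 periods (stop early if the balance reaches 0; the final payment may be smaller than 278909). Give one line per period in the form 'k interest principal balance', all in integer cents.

1. interest=⌊2107639·137/10000⌋=28874; principal=278909-28874=250035; balance=2107639-250035=1857604
2. interest=⌊1857604·137/10000⌋=25449; principal=278909-25449=253460; balance=1857604-253460=1604144
3. interest=⌊1604144·137/10000⌋=21976; principal=278909-21976=256933; balance=1604144-256933=1347211
4. interest=⌊1347211·137/10000⌋=18456; principal=278909-18456=260453; balance=1347211-260453=1086758
5. interest=⌊1086758·137/10000⌋=14888; principal=278909-14888=264021; balance=1086758-264021=822737
6. interest=⌊822737·137/10000⌋=11271; principal=278909-11271=267638; balance=822737-267638=555099
7. interest=⌊555099·137/10000⌋=7604; principal=278909-7604=271305; balance=555099-271305=283794
8. interest=⌊283794·137/10000⌋=3887; principal=278909-3887=275022; balance=283794-275022=8772
9. interest=⌊8772·137/10000⌋=120; principal=min(278909-120,8772)=8772; balance=8772-8772=0

1 28874 250035 1857604
2 25449 253460 1604144
3 21976 256933 1347211
4 18456 260453 1086758
5 14888 264021 822737
6 11271 267638 555099
7 7604 271305 283794
8 3887 275022 8772
9 120 8772 0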